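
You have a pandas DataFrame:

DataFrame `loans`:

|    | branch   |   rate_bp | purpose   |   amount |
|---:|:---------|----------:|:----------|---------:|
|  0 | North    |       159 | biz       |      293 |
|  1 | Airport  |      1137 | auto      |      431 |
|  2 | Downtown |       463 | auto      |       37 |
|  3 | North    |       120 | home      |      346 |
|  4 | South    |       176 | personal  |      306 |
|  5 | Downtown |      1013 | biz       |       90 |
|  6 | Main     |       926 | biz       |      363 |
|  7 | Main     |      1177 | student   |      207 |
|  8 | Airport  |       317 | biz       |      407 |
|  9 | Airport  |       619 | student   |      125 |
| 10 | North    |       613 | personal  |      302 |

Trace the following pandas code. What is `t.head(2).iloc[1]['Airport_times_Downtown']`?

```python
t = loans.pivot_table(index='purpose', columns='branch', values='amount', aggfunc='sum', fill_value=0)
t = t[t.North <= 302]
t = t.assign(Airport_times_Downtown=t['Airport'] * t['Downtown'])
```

pivot: rows=purpose, cols=branch, sum(amount):
branch    Airport  Downtown  Main  North  South
purpose                                        
auto          431        37     0      0      0
biz           407        90   363    293      0
home            0         0     0    346      0
personal        0         0     0    302    306
student       125         0   207      0      0
filter rows where North <= 302:
branch    Airport  Downtown  Main  North  South
purpose                                        
auto          431        37     0      0      0
biz           407        90   363    293      0
personal        0         0     0    302    306
student       125         0   207      0      0
add column Airport_times_Downtown = t['Airport'] * t['Downtown']:
branch    Airport  Downtown  Main  North  South  Airport_times_Downtown
purpose                                                                
auto          431        37     0      0      0                   15947
biz           407        90   363    293      0                   36630
personal        0         0     0    302    306                       0
student       125         0   207      0      0                       0
take first 2 rows:
branch   Airport  Downtown  Main  North  South  Airport_times_Downtown
purpose                                                               
auto         431        37     0      0      0                   15947
biz          407        90   363    293      0                   36630
Then the value at position 1, column 'Airport_times_Downtown': 36630

36630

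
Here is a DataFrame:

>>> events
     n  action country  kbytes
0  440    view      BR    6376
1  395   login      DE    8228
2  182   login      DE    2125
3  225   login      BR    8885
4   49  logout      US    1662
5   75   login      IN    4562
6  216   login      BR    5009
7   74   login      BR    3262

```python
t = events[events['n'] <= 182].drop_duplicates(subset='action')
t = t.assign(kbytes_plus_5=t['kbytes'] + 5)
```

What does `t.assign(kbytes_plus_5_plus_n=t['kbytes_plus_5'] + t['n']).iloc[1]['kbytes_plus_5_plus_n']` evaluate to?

1716

filter rows where n <= 182:
     n  action country  kbytes
2  182   login      DE    2125
4   49  logout      US    1662
5   75   login      IN    4562
7   74   login      BR    3262
drop duplicate action (keep=first):
     n  action country  kbytes
2  182   login      DE    2125
4   49  logout      US    1662
add column kbytes_plus_5 = t['kbytes'] + 5:
     n  action country  kbytes  kbytes_plus_5
2  182   login      DE    2125           2130
4   49  logout      US    1662           1667
add column kbytes_plus_5_plus_n = t['kbytes_plus_5'] + t['n']:
     n  action country  kbytes  kbytes_plus_5  kbytes_plus_5_plus_n
2  182   login      DE    2125           2130                  2312
4   49  logout      US    1662           1667                  1716
Then the value at position 1, column 'kbytes_plus_5_plus_n': 1716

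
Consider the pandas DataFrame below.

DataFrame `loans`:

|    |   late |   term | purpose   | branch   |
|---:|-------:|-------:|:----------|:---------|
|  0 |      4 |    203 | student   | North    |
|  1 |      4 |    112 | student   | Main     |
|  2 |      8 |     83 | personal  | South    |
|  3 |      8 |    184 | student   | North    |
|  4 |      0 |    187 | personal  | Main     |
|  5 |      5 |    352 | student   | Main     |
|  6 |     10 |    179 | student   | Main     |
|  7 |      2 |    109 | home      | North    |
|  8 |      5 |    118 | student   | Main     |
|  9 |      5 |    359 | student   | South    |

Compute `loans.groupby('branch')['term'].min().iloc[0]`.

112

group by branch, min of term:
branch
Main     112
North    109
South     83
Name: term, dtype: int64
Taking the value at position 0 gives 112.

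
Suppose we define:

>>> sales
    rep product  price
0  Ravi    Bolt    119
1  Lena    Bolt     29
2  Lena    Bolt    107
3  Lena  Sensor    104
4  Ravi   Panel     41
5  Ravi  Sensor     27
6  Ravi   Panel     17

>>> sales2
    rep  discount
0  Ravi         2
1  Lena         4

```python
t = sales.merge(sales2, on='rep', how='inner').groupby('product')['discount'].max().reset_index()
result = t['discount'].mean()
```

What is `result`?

merge on 'rep' (how='inner') → 7 rows:
    rep product  price  discount
0  Ravi    Bolt    119         2
1  Lena    Bolt     29         4
2  Lena    Bolt    107         4
3  Lena  Sensor    104         4
4  Ravi   Panel     41         2
5  Ravi  Sensor     27         2
6  Ravi   Panel     17         2
group by product, max of discount:
product
Bolt      4
Panel     2
Sensor    4
Name: discount, dtype: int64
reset_index():
  product  discount
0    Bolt         4
1   Panel         2
2  Sensor         4
mean of column 'discount' → 3.33333333333

3.33333333333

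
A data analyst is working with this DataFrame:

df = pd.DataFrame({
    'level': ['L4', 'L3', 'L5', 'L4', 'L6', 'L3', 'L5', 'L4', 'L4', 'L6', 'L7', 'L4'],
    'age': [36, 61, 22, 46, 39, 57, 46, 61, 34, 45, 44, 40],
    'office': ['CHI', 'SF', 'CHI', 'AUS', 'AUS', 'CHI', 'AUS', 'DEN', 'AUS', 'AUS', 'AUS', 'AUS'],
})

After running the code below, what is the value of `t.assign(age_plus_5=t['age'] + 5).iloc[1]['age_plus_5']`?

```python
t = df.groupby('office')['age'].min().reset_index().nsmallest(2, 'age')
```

39

group by office, min of age:
office
AUS    34
CHI    22
DEN    61
SF     61
Name: age, dtype: int64
reset_index():
  office  age
0    AUS   34
1    CHI   22
2    DEN   61
3     SF   61
take 2 rows with smallest age:
  office  age
1    CHI   22
0    AUS   34
add column age_plus_5 = t['age'] + 5:
  office  age  age_plus_5
1    CHI   22          27
0    AUS   34          39
value at position 1, column 'age_plus_5' → 39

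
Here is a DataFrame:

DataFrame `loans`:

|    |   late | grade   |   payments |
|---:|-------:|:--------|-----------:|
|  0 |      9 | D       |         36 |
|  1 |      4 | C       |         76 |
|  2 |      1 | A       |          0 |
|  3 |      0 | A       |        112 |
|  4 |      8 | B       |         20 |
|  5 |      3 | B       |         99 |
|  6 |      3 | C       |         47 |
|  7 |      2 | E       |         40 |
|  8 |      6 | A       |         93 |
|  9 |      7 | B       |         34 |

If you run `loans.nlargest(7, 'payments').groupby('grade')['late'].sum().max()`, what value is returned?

9

take 7 rows with largest payments:
   late grade  payments
3     0     A       112
5     3     B        99
8     6     A        93
1     4     C        76
6     3     C        47
7     2     E        40
0     9     D        36
group by grade, sum of late:
grade
A    6
B    3
C    7
D    9
E    2
Name: late, dtype: int64
Finally, max of the resulting series = 9.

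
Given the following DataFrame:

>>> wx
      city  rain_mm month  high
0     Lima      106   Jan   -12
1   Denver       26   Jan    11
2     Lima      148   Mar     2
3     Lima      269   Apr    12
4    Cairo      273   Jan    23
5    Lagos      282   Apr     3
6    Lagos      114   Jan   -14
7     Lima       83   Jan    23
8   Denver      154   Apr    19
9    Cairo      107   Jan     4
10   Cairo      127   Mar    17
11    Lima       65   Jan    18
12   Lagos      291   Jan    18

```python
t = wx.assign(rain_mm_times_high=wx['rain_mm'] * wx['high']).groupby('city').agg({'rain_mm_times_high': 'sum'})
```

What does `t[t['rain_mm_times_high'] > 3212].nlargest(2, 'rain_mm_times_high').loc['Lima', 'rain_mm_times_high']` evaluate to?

5331

add column rain_mm_times_high = wx['rain_mm'] * wx['high']:
      city  rain_mm month  high  rain_mm_times_high
0     Lima      106   Jan   -12               -1272
1   Denver       26   Jan    11                 286
2     Lima      148   Mar     2                 296
3     Lima      269   Apr    12                3228
4    Cairo      273   Jan    23                6279
5    Lagos      282   Apr     3                 846
6    Lagos      114   Jan   -14               -1596
7     Lima       83   Jan    23                1909
8   Denver      154   Apr    19                2926
9    Cairo      107   Jan     4                 428
10   Cairo      127   Mar    17                2159
11    Lima       65   Jan    18                1170
12   Lagos      291   Jan    18                5238
group by city, sum of rain_mm_times_high:
        rain_mm_times_high
city                      
Cairo                 8866
Denver                3212
Lagos                 4488
Lima                  5331
filter rows where rain_mm_times_high > 3212:
       rain_mm_times_high
city                     
Cairo                8866
Lagos                4488
Lima                 5331
take 2 rows with largest rain_mm_times_high:
       rain_mm_times_high
city                     
Cairo                8866
Lima                 5331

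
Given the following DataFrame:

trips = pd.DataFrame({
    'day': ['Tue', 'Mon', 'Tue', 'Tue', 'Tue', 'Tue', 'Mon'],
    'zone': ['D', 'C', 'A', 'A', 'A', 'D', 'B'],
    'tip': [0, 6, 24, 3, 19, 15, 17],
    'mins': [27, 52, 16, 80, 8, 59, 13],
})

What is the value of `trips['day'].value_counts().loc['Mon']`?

value_counts of day:
day
Tue    5
Mon    2
Name: count, dtype: int64

2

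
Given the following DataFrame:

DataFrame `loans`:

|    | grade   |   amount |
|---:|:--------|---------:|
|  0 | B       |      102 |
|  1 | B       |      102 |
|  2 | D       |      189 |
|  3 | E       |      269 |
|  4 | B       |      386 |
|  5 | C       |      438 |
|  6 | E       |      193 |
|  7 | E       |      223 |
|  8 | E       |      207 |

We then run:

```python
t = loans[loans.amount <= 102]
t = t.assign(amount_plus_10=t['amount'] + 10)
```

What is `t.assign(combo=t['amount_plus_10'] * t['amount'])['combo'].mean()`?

filter rows where amount <= 102:
  grade  amount
0     B     102
1     B     102
add column amount_plus_10 = t['amount'] + 10:
  grade  amount  amount_plus_10
0     B     102             112
1     B     102             112
add column combo = t['amount_plus_10'] * t['amount']:
  grade  amount  amount_plus_10  combo
0     B     102             112  11424
1     B     102             112  11424
The mean of column 'combo' is 11424.0.

11424.0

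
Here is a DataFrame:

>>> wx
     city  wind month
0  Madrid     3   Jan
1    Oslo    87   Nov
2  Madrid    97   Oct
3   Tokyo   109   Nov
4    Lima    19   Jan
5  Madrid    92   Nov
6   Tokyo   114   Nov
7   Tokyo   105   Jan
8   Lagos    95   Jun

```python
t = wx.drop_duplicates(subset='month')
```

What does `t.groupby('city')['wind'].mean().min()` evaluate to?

50.0

drop duplicate month (keep=first):
     city  wind month
0  Madrid     3   Jan
1    Oslo    87   Nov
2  Madrid    97   Oct
8   Lagos    95   Jun
group by city, mean of wind:
city
Lagos     95.0
Madrid    50.0
Oslo      87.0
Name: wind, dtype: float64
min of the resulting series → 50.0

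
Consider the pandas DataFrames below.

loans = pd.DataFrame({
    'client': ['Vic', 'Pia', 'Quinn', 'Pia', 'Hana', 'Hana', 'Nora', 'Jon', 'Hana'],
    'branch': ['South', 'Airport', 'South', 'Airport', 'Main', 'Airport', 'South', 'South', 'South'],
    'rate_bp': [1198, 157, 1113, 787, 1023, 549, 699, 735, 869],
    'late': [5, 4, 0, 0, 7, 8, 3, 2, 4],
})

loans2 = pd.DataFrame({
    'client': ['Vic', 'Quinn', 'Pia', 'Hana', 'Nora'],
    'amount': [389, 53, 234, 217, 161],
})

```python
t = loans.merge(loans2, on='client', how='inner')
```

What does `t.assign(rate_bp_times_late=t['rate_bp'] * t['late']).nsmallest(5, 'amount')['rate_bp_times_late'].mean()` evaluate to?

3425.2

merge on 'client' (how='inner') → 8 rows:
  client   branch  rate_bp  late  amount
0    Vic    South     1198     5     389
1    Pia  Airport      157     4     234
2  Quinn    South     1113     0      53
3    Pia  Airport      787     0     234
4   Hana     Main     1023     7     217
5   Hana  Airport      549     8     217
6   Nora    South      699     3     161
7   Hana    South      869     4     217
add column rate_bp_times_late = t['rate_bp'] * t['late']:
  client   branch  rate_bp  late  amount  rate_bp_times_late
0    Vic    South     1198     5     389                5990
1    Pia  Airport      157     4     234                 628
2  Quinn    South     1113     0      53                   0
3    Pia  Airport      787     0     234                   0
4   Hana     Main     1023     7     217                7161
5   Hana  Airport      549     8     217                4392
6   Nora    South      699     3     161                2097
7   Hana    South      869     4     217                3476
take 5 rows with smallest amount:
  client   branch  rate_bp  late  amount  rate_bp_times_late
2  Quinn    South     1113     0      53                   0
6   Nora    South      699     3     161                2097
4   Hana     Main     1023     7     217                7161
5   Hana  Airport      549     8     217                4392
7   Hana    South      869     4     217                3476
Finally, mean of column 'rate_bp_times_late' = 3425.2.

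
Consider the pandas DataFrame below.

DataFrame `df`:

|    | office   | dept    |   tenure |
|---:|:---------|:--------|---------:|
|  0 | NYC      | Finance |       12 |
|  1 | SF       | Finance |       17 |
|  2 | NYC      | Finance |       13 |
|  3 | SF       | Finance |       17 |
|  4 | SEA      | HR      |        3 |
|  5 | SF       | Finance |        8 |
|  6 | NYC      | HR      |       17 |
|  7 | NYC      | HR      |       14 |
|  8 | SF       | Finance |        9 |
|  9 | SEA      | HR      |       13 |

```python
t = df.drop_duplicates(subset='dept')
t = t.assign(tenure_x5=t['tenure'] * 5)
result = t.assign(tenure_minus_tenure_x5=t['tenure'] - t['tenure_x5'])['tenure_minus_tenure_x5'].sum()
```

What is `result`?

drop duplicate dept (keep=first):
  office     dept  tenure
0    NYC  Finance      12
4    SEA       HR       3
add column tenure_x5 = t['tenure'] * 5:
  office     dept  tenure  tenure_x5
0    NYC  Finance      12         60
4    SEA       HR       3         15
add column tenure_minus_tenure_x5 = t['tenure'] - t['tenure_x5']:
  office     dept  tenure  tenure_x5  tenure_minus_tenure_x5
0    NYC  Finance      12         60                     -48
4    SEA       HR       3         15                     -12
So sum() = -60.

-60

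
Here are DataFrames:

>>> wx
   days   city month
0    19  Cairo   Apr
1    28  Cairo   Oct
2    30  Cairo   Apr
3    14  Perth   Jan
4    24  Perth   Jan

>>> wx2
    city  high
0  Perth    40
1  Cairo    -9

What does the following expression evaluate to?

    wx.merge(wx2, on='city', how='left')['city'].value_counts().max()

3

merge on 'city' (how='left') → 5 rows:
   days   city month  high
0    19  Cairo   Apr    -9
1    28  Cairo   Oct    -9
2    30  Cairo   Apr    -9
3    14  Perth   Jan    40
4    24  Perth   Jan    40
value_counts of city:
city
Cairo    3
Perth    2
Name: count, dtype: int64
Finally, max of the resulting series = 3.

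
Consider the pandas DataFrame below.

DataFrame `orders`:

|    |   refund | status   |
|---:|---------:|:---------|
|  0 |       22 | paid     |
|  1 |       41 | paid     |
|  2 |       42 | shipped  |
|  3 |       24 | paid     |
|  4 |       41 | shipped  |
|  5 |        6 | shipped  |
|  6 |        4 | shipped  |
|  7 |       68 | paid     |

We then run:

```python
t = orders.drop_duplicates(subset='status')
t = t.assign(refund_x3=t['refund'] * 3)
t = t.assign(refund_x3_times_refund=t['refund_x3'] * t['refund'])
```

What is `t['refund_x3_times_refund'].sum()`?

6744

drop duplicate status (keep=first):
   refund   status
0      22     paid
2      42  shipped
add column refund_x3 = t['refund'] * 3:
   refund   status  refund_x3
0      22     paid         66
2      42  shipped        126
add column refund_x3_times_refund = t['refund_x3'] * t['refund']:
   refund   status  refund_x3  refund_x3_times_refund
0      22     paid         66                    1452
2      42  shipped        126                    5292
Then the sum of column 'refund_x3_times_refund': 6744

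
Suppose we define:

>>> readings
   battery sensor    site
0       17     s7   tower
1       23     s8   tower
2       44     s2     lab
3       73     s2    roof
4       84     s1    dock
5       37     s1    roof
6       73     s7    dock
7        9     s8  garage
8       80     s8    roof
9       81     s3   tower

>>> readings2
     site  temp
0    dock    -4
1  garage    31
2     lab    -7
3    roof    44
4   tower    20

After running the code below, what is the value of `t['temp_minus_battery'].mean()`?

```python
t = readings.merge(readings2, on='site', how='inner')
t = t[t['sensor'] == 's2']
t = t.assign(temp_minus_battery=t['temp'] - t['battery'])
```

merge on 'site' (how='inner') → 10 rows:
   battery sensor    site  temp
0       17     s7   tower    20
1       23     s8   tower    20
2       44     s2     lab    -7
3       73     s2    roof    44
4       84     s1    dock    -4
5       37     s1    roof    44
6       73     s7    dock    -4
7        9     s8  garage    31
8       80     s8    roof    44
9       81     s3   tower    20
filter rows where sensor == 's2':
   battery sensor  site  temp
2       44     s2   lab    -7
3       73     s2  roof    44
add column temp_minus_battery = t['temp'] - t['battery']:
   battery sensor  site  temp  temp_minus_battery
2       44     s2   lab    -7                 -51
3       73     s2  roof    44                 -29
Hence -40.0.

-40.0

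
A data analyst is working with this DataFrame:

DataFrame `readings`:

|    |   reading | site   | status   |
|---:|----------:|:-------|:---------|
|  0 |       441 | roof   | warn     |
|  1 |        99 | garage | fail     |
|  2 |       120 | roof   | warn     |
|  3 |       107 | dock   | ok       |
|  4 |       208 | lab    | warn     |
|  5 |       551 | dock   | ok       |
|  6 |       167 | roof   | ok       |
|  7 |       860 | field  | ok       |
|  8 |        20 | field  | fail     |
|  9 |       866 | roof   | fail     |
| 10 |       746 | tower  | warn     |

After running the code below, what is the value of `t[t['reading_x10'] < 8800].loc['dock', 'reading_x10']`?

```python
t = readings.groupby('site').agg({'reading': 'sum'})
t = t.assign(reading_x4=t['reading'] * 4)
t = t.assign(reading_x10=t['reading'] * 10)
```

group by site, sum of reading:
        reading
site           
dock        658
field       880
garage       99
lab         208
roof       1594
tower       746
add column reading_x4 = t['reading'] * 4:
        reading  reading_x4
site                       
dock        658        2632
field       880        3520
garage       99         396
lab         208         832
roof       1594        6376
tower       746        2984
add column reading_x10 = t['reading'] * 10:
        reading  reading_x4  reading_x10
site                                    
dock        658        2632         6580
field       880        3520         8800
garage       99         396          990
lab         208         832         2080
roof       1594        6376        15940
tower       746        2984         7460
filter rows where reading_x10 < 8800:
        reading  reading_x4  reading_x10
site                                    
dock        658        2632         6580
garage       99         396          990
lab         208         832         2080
tower       746        2984         7460
Hence 6580.

6580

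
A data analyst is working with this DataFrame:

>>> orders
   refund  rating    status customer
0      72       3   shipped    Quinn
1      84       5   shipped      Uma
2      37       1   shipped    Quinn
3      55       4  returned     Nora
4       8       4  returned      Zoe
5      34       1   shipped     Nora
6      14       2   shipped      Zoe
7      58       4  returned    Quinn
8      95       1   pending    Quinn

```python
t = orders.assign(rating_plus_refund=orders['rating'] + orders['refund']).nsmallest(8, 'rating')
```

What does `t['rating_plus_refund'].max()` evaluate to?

add column rating_plus_refund = orders['rating'] + orders['refund']:
   refund  rating    status customer  rating_plus_refund
0      72       3   shipped    Quinn                  75
1      84       5   shipped      Uma                  89
2      37       1   shipped    Quinn                  38
3      55       4  returned     Nora                  59
4       8       4  returned      Zoe                  12
5      34       1   shipped     Nora                  35
6      14       2   shipped      Zoe                  16
7      58       4  returned    Quinn                  62
8      95       1   pending    Quinn                  96
take 8 rows with smallest rating:
   refund  rating    status customer  rating_plus_refund
2      37       1   shipped    Quinn                  38
5      34       1   shipped     Nora                  35
8      95       1   pending    Quinn                  96
6      14       2   shipped      Zoe                  16
0      72       3   shipped    Quinn                  75
3      55       4  returned     Nora                  59
4       8       4  returned      Zoe                  12
7      58       4  returned    Quinn                  62
So max() = 96.

96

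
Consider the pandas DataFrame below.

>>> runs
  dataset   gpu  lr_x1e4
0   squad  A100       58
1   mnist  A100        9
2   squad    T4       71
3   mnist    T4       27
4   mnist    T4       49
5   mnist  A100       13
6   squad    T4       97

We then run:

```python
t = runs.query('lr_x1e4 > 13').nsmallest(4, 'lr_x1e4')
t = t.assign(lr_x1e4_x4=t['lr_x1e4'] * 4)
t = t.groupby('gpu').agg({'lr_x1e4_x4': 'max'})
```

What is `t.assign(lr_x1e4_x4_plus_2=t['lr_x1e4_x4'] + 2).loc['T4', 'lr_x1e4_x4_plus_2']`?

filter rows where lr_x1e4 > 13:
  dataset   gpu  lr_x1e4
0   squad  A100       58
2   squad    T4       71
3   mnist    T4       27
4   mnist    T4       49
6   squad    T4       97
take 4 rows with smallest lr_x1e4:
  dataset   gpu  lr_x1e4
3   mnist    T4       27
4   mnist    T4       49
0   squad  A100       58
2   squad    T4       71
add column lr_x1e4_x4 = t['lr_x1e4'] * 4:
  dataset   gpu  lr_x1e4  lr_x1e4_x4
3   mnist    T4       27         108
4   mnist    T4       49         196
0   squad  A100       58         232
2   squad    T4       71         284
group by gpu, max of lr_x1e4_x4:
      lr_x1e4_x4
gpu             
A100         232
T4           284
add column lr_x1e4_x4_plus_2 = t['lr_x1e4_x4'] + 2:
      lr_x1e4_x4  lr_x1e4_x4_plus_2
gpu                                
A100         232                234
T4           284                286

286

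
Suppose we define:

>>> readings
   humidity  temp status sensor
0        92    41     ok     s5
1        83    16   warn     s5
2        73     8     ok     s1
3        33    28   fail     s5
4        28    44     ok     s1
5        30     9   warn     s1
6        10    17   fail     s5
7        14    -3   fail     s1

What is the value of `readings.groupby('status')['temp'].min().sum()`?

group by status, min of temp:
status
fail   -3
ok      8
warn    9
Name: temp, dtype: int64
Taking the sum of the resulting series gives 14.

14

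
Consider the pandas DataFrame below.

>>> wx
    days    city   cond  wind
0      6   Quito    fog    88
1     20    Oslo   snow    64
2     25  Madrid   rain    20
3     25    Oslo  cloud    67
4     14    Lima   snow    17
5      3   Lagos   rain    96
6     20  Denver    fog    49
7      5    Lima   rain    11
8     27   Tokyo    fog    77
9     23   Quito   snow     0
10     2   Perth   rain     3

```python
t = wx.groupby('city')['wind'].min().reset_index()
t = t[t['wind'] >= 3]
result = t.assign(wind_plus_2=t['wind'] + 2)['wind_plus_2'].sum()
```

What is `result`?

group by city, min of wind:
city
Denver    49
Lagos     96
Lima      11
Madrid    20
Oslo      64
Perth      3
Quito      0
Tokyo     77
Name: wind, dtype: int64
reset_index():
     city  wind
0  Denver    49
1   Lagos    96
2    Lima    11
3  Madrid    20
4    Oslo    64
5   Perth     3
6   Quito     0
7   Tokyo    77
filter rows where wind >= 3:
     city  wind
0  Denver    49
1   Lagos    96
2    Lima    11
3  Madrid    20
4    Oslo    64
5   Perth     3
7   Tokyo    77
add column wind_plus_2 = t['wind'] + 2:
     city  wind  wind_plus_2
0  Denver    49           51
1   Lagos    96           98
2    Lima    11           13
3  Madrid    20           22
4    Oslo    64           66
5   Perth     3            5
7   Tokyo    77           79
Finally, sum of column 'wind_plus_2' = 334.

334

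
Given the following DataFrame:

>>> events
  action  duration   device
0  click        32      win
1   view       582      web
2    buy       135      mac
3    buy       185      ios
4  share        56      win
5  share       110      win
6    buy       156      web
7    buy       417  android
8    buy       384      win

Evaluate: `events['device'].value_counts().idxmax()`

value_counts of device:
device
win        4
web        2
mac        1
ios        1
android    1
Name: count, dtype: int64
Taking the label with the largest value gives win.

win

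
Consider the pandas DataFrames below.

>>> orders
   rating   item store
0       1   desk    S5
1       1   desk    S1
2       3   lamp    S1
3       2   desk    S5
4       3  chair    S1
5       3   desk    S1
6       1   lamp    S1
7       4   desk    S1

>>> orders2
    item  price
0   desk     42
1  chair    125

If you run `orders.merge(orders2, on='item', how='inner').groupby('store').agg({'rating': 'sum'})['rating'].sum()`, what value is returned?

14

merge on 'item' (how='inner') → 6 rows:
   rating   item store  price
0       1   desk    S5     42
1       1   desk    S1     42
2       2   desk    S5     42
3       3  chair    S1    125
4       3   desk    S1     42
5       4   desk    S1     42
group by store, sum of rating:
       rating
store        
S1         11
S5          3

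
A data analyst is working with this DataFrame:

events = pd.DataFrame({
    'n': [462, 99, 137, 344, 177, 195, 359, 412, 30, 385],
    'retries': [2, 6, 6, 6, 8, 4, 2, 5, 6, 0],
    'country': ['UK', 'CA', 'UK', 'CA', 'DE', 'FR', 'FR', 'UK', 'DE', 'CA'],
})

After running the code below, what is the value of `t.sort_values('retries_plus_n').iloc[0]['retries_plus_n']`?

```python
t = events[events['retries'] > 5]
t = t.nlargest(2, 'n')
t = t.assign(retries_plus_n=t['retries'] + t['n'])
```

185

filter rows where retries > 5:
     n  retries country
1   99        6      CA
2  137        6      UK
3  344        6      CA
4  177        8      DE
8   30        6      DE
take 2 rows with largest n:
     n  retries country
3  344        6      CA
4  177        8      DE
add column retries_plus_n = t['retries'] + t['n']:
     n  retries country  retries_plus_n
3  344        6      CA             350
4  177        8      DE             185
sort by retries_plus_n:
     n  retries country  retries_plus_n
4  177        8      DE             185
3  344        6      CA             350
Hence 185.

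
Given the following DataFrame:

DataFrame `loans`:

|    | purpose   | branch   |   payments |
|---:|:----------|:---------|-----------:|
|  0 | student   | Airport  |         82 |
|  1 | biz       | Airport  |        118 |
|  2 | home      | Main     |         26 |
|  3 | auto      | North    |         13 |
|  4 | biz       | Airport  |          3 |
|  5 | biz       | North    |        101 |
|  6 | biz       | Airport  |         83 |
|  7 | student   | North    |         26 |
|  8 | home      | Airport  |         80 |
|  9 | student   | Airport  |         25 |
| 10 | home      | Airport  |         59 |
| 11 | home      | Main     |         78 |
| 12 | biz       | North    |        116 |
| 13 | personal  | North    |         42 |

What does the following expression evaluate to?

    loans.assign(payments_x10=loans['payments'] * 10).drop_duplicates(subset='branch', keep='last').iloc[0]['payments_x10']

add column payments_x10 = loans['payments'] * 10:
     purpose   branch  payments  payments_x10
0    student  Airport        82           820
1        biz  Airport       118          1180
2       home     Main        26           260
3       auto    North        13           130
4        biz  Airport         3            30
5        biz    North       101          1010
6        biz  Airport        83           830
7    student    North        26           260
8       home  Airport        80           800
9    student  Airport        25           250
10      home  Airport        59           590
11      home     Main        78           780
12       biz    North       116          1160
13  personal    North        42           420
drop duplicate branch (keep=last):
     purpose   branch  payments  payments_x10
10      home  Airport        59           590
11      home     Main        78           780
13  personal    North        42           420

590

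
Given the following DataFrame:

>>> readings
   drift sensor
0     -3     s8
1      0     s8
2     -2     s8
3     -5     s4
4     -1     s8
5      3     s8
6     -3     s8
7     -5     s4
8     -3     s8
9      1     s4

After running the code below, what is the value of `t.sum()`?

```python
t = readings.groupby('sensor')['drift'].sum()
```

-18

group by sensor, sum of drift:
sensor
s4   -9
s8   -9
Name: drift, dtype: int64
Taking the sum of the resulting series gives -18.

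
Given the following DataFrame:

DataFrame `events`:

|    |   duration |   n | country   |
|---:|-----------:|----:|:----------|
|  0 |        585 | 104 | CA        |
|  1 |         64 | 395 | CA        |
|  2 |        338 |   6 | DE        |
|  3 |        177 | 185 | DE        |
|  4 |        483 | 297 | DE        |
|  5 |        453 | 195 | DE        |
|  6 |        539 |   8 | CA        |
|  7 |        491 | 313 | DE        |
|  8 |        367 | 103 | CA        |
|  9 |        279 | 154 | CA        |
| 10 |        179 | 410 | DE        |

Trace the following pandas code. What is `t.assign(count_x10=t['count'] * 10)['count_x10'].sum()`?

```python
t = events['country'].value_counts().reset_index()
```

110

value_counts of country:
country
DE    6
CA    5
Name: count, dtype: int64
reset_index():
  country  count
0      DE      6
1      CA      5
add column count_x10 = t['count'] * 10:
  country  count  count_x10
0      DE      6         60
1      CA      5         50
Taking the sum of column 'count_x10' gives 110.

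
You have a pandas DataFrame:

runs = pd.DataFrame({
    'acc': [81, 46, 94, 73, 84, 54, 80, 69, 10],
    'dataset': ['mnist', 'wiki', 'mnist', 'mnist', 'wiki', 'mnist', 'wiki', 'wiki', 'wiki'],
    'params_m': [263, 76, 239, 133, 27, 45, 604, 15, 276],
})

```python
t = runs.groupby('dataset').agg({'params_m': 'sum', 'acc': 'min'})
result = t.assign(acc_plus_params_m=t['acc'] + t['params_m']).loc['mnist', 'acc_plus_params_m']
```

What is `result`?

734

group by dataset: sum(params_m), min(acc):
         params_m  acc
dataset               
mnist         680   54
wiki          998   10
add column acc_plus_params_m = t['acc'] + t['params_m']:
         params_m  acc  acc_plus_params_m
dataset                                  
mnist         680   54                734
wiki          998   10               1008
Taking the value at row 'mnist', column 'acc_plus_params_m' gives 734.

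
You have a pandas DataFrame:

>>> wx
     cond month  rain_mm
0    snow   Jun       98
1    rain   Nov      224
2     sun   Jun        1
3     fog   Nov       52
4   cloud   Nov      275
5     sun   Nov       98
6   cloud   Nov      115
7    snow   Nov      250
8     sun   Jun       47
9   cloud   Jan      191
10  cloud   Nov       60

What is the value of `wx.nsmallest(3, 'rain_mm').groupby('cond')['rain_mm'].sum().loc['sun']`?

48

take 3 rows with smallest rain_mm:
  cond month  rain_mm
2  sun   Jun        1
8  sun   Jun       47
3  fog   Nov       52
group by cond, sum of rain_mm:
cond
fog    52
sun    48
Name: rain_mm, dtype: int64
Finally, value at index 'sun' = 48.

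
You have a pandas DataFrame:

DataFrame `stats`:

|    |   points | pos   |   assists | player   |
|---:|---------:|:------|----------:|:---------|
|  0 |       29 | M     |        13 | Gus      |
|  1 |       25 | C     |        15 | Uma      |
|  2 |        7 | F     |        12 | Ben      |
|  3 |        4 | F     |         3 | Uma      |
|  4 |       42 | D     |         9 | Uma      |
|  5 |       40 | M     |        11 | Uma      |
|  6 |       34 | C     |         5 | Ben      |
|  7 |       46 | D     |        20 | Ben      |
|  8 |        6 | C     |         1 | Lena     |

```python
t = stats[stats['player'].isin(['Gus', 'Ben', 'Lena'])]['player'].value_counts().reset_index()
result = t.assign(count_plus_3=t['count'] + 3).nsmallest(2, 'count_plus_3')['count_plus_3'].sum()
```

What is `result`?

8

filter rows where player in ['Gus', 'Ben', 'Lena']:
   points pos  assists player
0      29   M       13    Gus
2       7   F       12    Ben
6      34   C        5    Ben
7      46   D       20    Ben
8       6   C        1   Lena
value_counts of player:
player
Ben     3
Gus     1
Lena    1
Name: count, dtype: int64
reset_index():
  player  count
0    Ben      3
1    Gus      1
2   Lena      1
add column count_plus_3 = t['count'] + 3:
  player  count  count_plus_3
0    Ben      3             6
1    Gus      1             4
2   Lena      1             4
take 2 rows with smallest count_plus_3:
  player  count  count_plus_3
1    Gus      1             4
2   Lena      1             4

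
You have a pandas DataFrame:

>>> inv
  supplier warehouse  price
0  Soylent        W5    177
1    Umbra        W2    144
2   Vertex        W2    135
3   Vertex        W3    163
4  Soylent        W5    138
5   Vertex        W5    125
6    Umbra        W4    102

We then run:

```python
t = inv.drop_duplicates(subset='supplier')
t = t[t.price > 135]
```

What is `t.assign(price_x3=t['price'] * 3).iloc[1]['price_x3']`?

drop duplicate supplier (keep=first):
  supplier warehouse  price
0  Soylent        W5    177
1    Umbra        W2    144
2   Vertex        W2    135
filter rows where price > 135:
  supplier warehouse  price
0  Soylent        W5    177
1    Umbra        W2    144
add column price_x3 = t['price'] * 3:
  supplier warehouse  price  price_x3
0  Soylent        W5    177       531
1    Umbra        W2    144       432
Reading off the value at position 1, column 'price_x3', we get 432.

432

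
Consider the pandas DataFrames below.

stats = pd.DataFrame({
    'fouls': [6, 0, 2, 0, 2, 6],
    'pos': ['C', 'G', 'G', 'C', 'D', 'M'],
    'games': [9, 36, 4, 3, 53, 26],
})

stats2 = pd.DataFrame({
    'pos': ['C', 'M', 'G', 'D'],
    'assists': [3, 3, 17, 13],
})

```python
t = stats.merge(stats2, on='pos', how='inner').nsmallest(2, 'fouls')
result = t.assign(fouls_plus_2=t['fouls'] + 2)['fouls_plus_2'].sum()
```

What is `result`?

merge on 'pos' (how='inner') → 6 rows:
   fouls pos  games  assists
0      6   C      9        3
1      0   G     36       17
2      2   G      4       17
3      0   C      3        3
4      2   D     53       13
5      6   M     26        3
take 2 rows with smallest fouls:
   fouls pos  games  assists
1      0   G     36       17
3      0   C      3        3
add column fouls_plus_2 = t['fouls'] + 2:
   fouls pos  games  assists  fouls_plus_2
1      0   G     36       17             2
3      0   C      3        3             2
So sum() = 4.

4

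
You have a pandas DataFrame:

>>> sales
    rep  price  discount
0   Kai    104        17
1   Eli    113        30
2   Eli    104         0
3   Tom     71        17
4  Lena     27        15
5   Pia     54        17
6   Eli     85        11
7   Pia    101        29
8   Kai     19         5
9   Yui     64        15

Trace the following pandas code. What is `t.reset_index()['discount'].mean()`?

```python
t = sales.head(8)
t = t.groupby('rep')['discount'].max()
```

take first 8 rows:
    rep  price  discount
0   Kai    104        17
1   Eli    113        30
2   Eli    104         0
3   Tom     71        17
4  Lena     27        15
5   Pia     54        17
6   Eli     85        11
7   Pia    101        29
group by rep, max of discount:
rep
Eli     30
Kai     17
Lena    15
Pia     29
Tom     17
Name: discount, dtype: int64
reset_index():
    rep  discount
0   Eli        30
1   Kai        17
2  Lena        15
3   Pia        29
4   Tom        17
Hence 21.6.

21.6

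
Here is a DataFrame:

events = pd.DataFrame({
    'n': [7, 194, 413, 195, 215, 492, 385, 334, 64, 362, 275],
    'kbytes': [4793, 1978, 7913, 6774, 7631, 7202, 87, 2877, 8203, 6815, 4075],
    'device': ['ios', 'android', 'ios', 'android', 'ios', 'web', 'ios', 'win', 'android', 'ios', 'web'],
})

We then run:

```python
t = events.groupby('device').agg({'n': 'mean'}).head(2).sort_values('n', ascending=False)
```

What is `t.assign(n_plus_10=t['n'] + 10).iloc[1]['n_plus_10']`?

group by device, mean of n:
             n
device        
android  151.0
ios      276.4
web      383.5
win      334.0
take first 2 rows:
             n
device        
android  151.0
ios      276.4
sort by n descending:
             n
device        
ios      276.4
android  151.0
add column n_plus_10 = t['n'] + 10:
             n  n_plus_10
device                   
ios      276.4      286.4
android  151.0      161.0
The value at position 1, column 'n_plus_10' is 161.0.

161.0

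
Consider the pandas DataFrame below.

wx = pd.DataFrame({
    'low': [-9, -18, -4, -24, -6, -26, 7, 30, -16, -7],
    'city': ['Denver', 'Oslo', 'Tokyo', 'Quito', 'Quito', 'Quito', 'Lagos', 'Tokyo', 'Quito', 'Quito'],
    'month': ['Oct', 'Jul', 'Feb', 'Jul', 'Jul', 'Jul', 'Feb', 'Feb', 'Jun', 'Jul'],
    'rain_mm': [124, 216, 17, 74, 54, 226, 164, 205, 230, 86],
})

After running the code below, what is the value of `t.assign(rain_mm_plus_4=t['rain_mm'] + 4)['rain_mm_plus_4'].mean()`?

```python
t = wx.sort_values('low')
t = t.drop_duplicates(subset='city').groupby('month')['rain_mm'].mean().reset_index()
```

149.166666667

sort by low:
   low    city month  rain_mm
5  -26   Quito   Jul      226
3  -24   Quito   Jul       74
1  -18    Oslo   Jul      216
8  -16   Quito   Jun      230
0   -9  Denver   Oct      124
9   -7   Quito   Jul       86
4   -6   Quito   Jul       54
2   -4   Tokyo   Feb       17
6    7   Lagos   Feb      164
7   30   Tokyo   Feb      205
drop duplicate city (keep=first):
   low    city month  rain_mm
5  -26   Quito   Jul      226
1  -18    Oslo   Jul      216
0   -9  Denver   Oct      124
2   -4   Tokyo   Feb       17
6    7   Lagos   Feb      164
group by month, mean of rain_mm:
month
Feb     90.5
Jul    221.0
Oct    124.0
Name: rain_mm, dtype: float64
reset_index():
  month  rain_mm
0   Feb     90.5
1   Jul    221.0
2   Oct    124.0
add column rain_mm_plus_4 = t['rain_mm'] + 4:
  month  rain_mm  rain_mm_plus_4
0   Feb     90.5            94.5
1   Jul    221.0           225.0
2   Oct    124.0           128.0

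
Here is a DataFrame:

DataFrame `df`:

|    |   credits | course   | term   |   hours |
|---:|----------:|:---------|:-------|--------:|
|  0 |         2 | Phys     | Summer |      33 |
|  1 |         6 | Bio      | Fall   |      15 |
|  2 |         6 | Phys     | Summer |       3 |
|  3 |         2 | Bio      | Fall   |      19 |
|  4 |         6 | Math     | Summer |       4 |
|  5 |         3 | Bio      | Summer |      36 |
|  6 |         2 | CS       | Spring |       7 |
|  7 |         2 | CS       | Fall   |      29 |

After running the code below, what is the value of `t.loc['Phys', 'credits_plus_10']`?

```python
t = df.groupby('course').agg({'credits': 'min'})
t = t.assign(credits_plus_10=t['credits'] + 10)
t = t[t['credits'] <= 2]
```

12

group by course, min of credits:
        credits
course         
Bio           2
CS            2
Math          6
Phys          2
add column credits_plus_10 = t['credits'] + 10:
        credits  credits_plus_10
course                          
Bio           2               12
CS            2               12
Math          6               16
Phys          2               12
filter rows where credits <= 2:
        credits  credits_plus_10
course                          
Bio           2               12
CS            2               12
Phys          2               12
Reading off the value at row 'Phys', column 'credits_plus_10', we get 12.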